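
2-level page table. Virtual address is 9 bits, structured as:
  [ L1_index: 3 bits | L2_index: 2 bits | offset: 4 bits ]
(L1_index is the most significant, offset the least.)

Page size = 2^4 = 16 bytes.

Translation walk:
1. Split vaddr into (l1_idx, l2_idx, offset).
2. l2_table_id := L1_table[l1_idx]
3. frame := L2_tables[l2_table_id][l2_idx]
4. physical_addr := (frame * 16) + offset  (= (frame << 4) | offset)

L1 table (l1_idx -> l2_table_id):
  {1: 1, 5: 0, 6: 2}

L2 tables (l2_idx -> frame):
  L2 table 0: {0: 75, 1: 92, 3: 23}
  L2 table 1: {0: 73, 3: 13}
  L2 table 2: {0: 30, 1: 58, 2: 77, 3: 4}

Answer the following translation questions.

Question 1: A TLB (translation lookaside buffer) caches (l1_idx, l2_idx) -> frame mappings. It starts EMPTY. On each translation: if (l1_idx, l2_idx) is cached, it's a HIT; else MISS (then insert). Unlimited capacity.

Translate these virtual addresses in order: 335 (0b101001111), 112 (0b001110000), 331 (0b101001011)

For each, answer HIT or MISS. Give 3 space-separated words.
vaddr=335: (5,0) not in TLB -> MISS, insert
vaddr=112: (1,3) not in TLB -> MISS, insert
vaddr=331: (5,0) in TLB -> HIT

Answer: MISS MISS HIT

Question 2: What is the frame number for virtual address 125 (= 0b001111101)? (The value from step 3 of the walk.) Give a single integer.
vaddr = 125: l1_idx=1, l2_idx=3
L1[1] = 1; L2[1][3] = 13

Answer: 13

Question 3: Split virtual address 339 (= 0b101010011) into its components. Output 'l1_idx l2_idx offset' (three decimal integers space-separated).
Answer: 5 1 3

Derivation:
vaddr = 339 = 0b101010011
  top 3 bits -> l1_idx = 5
  next 2 bits -> l2_idx = 1
  bottom 4 bits -> offset = 3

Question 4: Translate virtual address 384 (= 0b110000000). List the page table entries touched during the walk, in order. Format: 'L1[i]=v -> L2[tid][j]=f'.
vaddr = 384 = 0b110000000
Split: l1_idx=6, l2_idx=0, offset=0

Answer: L1[6]=2 -> L2[2][0]=30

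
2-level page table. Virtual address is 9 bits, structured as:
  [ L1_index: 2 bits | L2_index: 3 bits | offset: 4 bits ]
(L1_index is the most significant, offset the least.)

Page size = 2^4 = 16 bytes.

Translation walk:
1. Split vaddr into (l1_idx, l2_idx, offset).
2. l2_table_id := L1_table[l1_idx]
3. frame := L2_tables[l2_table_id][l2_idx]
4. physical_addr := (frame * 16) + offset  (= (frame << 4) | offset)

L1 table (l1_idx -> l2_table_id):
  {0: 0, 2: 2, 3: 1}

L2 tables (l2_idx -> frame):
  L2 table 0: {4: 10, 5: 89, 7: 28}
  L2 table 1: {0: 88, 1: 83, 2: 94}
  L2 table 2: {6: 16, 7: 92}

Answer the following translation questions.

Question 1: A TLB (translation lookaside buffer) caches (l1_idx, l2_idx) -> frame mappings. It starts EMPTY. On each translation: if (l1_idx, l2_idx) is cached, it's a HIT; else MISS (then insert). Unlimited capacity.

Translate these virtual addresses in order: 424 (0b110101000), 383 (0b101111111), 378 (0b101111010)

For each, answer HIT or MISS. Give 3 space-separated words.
Answer: MISS MISS HIT

Derivation:
vaddr=424: (3,2) not in TLB -> MISS, insert
vaddr=383: (2,7) not in TLB -> MISS, insert
vaddr=378: (2,7) in TLB -> HIT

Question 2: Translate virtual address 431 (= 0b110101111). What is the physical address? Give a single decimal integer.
vaddr = 431 = 0b110101111
Split: l1_idx=3, l2_idx=2, offset=15
L1[3] = 1
L2[1][2] = 94
paddr = 94 * 16 + 15 = 1519

Answer: 1519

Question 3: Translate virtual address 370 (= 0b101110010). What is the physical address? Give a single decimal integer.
vaddr = 370 = 0b101110010
Split: l1_idx=2, l2_idx=7, offset=2
L1[2] = 2
L2[2][7] = 92
paddr = 92 * 16 + 2 = 1474

Answer: 1474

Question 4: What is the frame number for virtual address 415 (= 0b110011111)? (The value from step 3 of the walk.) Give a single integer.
vaddr = 415: l1_idx=3, l2_idx=1
L1[3] = 1; L2[1][1] = 83

Answer: 83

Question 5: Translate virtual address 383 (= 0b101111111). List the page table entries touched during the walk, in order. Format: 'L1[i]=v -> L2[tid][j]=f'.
Answer: L1[2]=2 -> L2[2][7]=92

Derivation:
vaddr = 383 = 0b101111111
Split: l1_idx=2, l2_idx=7, offset=15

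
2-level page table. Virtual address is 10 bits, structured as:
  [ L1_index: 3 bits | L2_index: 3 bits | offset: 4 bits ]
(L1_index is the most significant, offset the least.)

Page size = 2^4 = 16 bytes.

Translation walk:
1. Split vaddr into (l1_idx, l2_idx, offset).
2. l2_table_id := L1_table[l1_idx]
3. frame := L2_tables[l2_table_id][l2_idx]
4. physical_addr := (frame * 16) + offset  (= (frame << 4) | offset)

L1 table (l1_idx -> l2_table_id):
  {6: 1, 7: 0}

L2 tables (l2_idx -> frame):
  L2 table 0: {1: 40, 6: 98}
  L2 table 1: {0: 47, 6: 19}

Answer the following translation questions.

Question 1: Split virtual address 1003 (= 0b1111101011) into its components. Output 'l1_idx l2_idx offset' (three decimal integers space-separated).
vaddr = 1003 = 0b1111101011
  top 3 bits -> l1_idx = 7
  next 3 bits -> l2_idx = 6
  bottom 4 bits -> offset = 11

Answer: 7 6 11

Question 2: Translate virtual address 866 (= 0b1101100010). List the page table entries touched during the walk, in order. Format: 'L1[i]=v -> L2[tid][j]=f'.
vaddr = 866 = 0b1101100010
Split: l1_idx=6, l2_idx=6, offset=2

Answer: L1[6]=1 -> L2[1][6]=19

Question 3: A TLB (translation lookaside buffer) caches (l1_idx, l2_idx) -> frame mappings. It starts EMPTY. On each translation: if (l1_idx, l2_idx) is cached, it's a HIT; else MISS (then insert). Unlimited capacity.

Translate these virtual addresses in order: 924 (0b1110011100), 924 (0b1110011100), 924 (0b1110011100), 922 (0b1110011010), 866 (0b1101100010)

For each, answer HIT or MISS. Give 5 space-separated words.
Answer: MISS HIT HIT HIT MISS

Derivation:
vaddr=924: (7,1) not in TLB -> MISS, insert
vaddr=924: (7,1) in TLB -> HIT
vaddr=924: (7,1) in TLB -> HIT
vaddr=922: (7,1) in TLB -> HIT
vaddr=866: (6,6) not in TLB -> MISS, insert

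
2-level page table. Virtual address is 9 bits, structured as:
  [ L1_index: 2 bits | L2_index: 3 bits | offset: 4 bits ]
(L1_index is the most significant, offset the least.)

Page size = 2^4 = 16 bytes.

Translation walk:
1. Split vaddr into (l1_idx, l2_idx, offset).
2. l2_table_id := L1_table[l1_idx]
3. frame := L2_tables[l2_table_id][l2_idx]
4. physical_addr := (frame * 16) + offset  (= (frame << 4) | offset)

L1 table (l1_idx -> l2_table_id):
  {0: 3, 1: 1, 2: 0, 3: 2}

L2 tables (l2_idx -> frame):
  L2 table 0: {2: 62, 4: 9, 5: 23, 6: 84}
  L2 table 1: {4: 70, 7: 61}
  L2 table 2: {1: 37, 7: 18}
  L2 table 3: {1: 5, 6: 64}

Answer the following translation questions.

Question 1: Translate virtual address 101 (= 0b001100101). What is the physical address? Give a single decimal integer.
vaddr = 101 = 0b001100101
Split: l1_idx=0, l2_idx=6, offset=5
L1[0] = 3
L2[3][6] = 64
paddr = 64 * 16 + 5 = 1029

Answer: 1029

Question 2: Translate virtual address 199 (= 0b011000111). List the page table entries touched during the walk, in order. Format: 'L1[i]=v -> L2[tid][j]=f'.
vaddr = 199 = 0b011000111
Split: l1_idx=1, l2_idx=4, offset=7

Answer: L1[1]=1 -> L2[1][4]=70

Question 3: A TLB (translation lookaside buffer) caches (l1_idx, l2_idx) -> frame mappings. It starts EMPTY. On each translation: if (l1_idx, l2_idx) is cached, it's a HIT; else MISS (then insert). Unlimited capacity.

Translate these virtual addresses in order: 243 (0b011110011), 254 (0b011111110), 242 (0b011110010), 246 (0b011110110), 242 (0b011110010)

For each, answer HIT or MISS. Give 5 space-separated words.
Answer: MISS HIT HIT HIT HIT

Derivation:
vaddr=243: (1,7) not in TLB -> MISS, insert
vaddr=254: (1,7) in TLB -> HIT
vaddr=242: (1,7) in TLB -> HIT
vaddr=246: (1,7) in TLB -> HIT
vaddr=242: (1,7) in TLB -> HIT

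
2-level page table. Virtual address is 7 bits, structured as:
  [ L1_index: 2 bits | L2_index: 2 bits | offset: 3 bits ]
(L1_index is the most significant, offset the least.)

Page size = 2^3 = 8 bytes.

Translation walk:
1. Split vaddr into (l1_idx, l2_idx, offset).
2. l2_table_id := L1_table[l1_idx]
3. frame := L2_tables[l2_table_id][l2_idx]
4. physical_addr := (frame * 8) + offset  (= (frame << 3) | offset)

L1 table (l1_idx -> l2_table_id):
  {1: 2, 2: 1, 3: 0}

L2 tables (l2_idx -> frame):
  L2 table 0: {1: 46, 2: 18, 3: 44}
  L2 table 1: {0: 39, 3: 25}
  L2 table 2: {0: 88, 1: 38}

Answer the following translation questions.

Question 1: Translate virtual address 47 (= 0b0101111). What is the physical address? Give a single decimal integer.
Answer: 311

Derivation:
vaddr = 47 = 0b0101111
Split: l1_idx=1, l2_idx=1, offset=7
L1[1] = 2
L2[2][1] = 38
paddr = 38 * 8 + 7 = 311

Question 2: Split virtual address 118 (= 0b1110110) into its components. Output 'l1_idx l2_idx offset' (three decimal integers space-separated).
vaddr = 118 = 0b1110110
  top 2 bits -> l1_idx = 3
  next 2 bits -> l2_idx = 2
  bottom 3 bits -> offset = 6

Answer: 3 2 6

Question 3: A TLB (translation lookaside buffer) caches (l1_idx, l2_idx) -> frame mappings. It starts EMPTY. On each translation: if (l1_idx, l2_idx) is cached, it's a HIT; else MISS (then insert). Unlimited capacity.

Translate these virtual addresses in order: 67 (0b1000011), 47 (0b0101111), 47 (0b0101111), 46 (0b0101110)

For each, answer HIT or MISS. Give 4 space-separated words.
Answer: MISS MISS HIT HIT

Derivation:
vaddr=67: (2,0) not in TLB -> MISS, insert
vaddr=47: (1,1) not in TLB -> MISS, insert
vaddr=47: (1,1) in TLB -> HIT
vaddr=46: (1,1) in TLB -> HIT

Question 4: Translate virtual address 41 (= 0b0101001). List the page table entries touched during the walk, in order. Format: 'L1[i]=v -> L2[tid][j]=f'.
vaddr = 41 = 0b0101001
Split: l1_idx=1, l2_idx=1, offset=1

Answer: L1[1]=2 -> L2[2][1]=38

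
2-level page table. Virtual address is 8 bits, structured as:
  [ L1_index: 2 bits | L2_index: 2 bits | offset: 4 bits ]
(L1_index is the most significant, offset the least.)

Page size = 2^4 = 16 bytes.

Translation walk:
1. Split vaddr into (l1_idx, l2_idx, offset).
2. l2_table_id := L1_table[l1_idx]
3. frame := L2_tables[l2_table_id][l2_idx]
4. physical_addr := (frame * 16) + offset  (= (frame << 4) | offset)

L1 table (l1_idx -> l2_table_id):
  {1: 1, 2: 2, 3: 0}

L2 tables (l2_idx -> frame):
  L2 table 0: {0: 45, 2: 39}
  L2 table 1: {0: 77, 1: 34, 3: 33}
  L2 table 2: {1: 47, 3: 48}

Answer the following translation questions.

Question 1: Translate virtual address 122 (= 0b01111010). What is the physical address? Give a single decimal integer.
Answer: 538

Derivation:
vaddr = 122 = 0b01111010
Split: l1_idx=1, l2_idx=3, offset=10
L1[1] = 1
L2[1][3] = 33
paddr = 33 * 16 + 10 = 538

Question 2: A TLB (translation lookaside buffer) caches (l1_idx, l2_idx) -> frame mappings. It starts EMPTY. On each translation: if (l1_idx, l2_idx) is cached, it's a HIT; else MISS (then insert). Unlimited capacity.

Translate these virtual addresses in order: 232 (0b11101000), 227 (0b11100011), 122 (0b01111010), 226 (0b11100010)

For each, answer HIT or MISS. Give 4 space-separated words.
Answer: MISS HIT MISS HIT

Derivation:
vaddr=232: (3,2) not in TLB -> MISS, insert
vaddr=227: (3,2) in TLB -> HIT
vaddr=122: (1,3) not in TLB -> MISS, insert
vaddr=226: (3,2) in TLB -> HIT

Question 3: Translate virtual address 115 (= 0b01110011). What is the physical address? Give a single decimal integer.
vaddr = 115 = 0b01110011
Split: l1_idx=1, l2_idx=3, offset=3
L1[1] = 1
L2[1][3] = 33
paddr = 33 * 16 + 3 = 531

Answer: 531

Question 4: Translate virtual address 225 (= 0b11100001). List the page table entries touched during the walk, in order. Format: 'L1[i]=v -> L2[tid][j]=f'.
vaddr = 225 = 0b11100001
Split: l1_idx=3, l2_idx=2, offset=1

Answer: L1[3]=0 -> L2[0][2]=39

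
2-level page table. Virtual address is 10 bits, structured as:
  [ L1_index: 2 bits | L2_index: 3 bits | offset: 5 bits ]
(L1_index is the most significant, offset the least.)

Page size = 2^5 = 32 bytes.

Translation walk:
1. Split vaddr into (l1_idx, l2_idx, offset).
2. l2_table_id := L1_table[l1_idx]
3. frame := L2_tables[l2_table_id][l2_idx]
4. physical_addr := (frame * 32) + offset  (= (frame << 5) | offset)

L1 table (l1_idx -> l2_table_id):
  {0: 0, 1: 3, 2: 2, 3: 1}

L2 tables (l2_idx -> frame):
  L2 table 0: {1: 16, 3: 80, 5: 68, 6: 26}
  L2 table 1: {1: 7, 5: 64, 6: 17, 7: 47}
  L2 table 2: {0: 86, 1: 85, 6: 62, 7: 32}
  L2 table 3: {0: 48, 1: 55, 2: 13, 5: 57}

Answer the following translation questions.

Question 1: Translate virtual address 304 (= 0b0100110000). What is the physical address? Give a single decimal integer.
vaddr = 304 = 0b0100110000
Split: l1_idx=1, l2_idx=1, offset=16
L1[1] = 3
L2[3][1] = 55
paddr = 55 * 32 + 16 = 1776

Answer: 1776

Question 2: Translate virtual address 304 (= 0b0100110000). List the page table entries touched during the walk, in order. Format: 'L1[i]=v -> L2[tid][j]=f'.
vaddr = 304 = 0b0100110000
Split: l1_idx=1, l2_idx=1, offset=16

Answer: L1[1]=3 -> L2[3][1]=55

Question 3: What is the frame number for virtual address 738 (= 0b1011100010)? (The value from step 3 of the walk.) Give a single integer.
vaddr = 738: l1_idx=2, l2_idx=7
L1[2] = 2; L2[2][7] = 32

Answer: 32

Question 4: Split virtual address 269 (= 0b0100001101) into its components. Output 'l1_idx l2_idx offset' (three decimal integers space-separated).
Answer: 1 0 13

Derivation:
vaddr = 269 = 0b0100001101
  top 2 bits -> l1_idx = 1
  next 3 bits -> l2_idx = 0
  bottom 5 bits -> offset = 13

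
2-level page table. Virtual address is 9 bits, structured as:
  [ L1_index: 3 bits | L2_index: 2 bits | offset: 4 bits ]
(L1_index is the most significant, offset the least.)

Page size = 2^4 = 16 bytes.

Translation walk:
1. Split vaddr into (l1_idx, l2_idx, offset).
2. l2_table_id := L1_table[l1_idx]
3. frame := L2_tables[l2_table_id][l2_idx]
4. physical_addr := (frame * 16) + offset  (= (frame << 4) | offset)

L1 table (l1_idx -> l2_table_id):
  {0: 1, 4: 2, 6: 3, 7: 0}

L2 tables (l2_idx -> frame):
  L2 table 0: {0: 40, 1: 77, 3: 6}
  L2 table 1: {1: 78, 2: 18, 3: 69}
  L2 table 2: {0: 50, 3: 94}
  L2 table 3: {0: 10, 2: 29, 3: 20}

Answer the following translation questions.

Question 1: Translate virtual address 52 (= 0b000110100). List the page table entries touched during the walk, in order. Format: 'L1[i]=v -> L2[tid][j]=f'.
Answer: L1[0]=1 -> L2[1][3]=69

Derivation:
vaddr = 52 = 0b000110100
Split: l1_idx=0, l2_idx=3, offset=4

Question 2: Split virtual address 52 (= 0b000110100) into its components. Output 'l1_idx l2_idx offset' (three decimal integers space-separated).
vaddr = 52 = 0b000110100
  top 3 bits -> l1_idx = 0
  next 2 bits -> l2_idx = 3
  bottom 4 bits -> offset = 4

Answer: 0 3 4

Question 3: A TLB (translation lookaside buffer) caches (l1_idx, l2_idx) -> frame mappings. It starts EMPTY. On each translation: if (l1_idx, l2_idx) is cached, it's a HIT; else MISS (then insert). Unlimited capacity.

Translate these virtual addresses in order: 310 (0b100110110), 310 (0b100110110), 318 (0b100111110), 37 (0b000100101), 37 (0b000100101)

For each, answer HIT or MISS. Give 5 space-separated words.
vaddr=310: (4,3) not in TLB -> MISS, insert
vaddr=310: (4,3) in TLB -> HIT
vaddr=318: (4,3) in TLB -> HIT
vaddr=37: (0,2) not in TLB -> MISS, insert
vaddr=37: (0,2) in TLB -> HIT

Answer: MISS HIT HIT MISS HIT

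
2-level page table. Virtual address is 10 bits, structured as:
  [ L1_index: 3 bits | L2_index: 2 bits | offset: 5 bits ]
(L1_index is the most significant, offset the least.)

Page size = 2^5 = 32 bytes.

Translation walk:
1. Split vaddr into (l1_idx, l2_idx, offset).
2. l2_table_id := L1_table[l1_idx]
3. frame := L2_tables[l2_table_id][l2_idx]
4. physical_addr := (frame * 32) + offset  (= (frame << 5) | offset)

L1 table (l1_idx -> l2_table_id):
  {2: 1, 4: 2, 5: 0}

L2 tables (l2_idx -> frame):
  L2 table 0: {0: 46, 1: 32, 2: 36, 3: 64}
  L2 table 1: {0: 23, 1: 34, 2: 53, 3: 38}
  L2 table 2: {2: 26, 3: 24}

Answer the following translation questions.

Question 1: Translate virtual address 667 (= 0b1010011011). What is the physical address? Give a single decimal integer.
Answer: 1499

Derivation:
vaddr = 667 = 0b1010011011
Split: l1_idx=5, l2_idx=0, offset=27
L1[5] = 0
L2[0][0] = 46
paddr = 46 * 32 + 27 = 1499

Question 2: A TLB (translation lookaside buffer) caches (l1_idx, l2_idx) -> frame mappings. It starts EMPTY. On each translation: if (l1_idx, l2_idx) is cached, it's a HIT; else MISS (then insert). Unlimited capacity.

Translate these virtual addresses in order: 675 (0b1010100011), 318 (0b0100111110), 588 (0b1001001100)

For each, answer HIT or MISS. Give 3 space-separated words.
Answer: MISS MISS MISS

Derivation:
vaddr=675: (5,1) not in TLB -> MISS, insert
vaddr=318: (2,1) not in TLB -> MISS, insert
vaddr=588: (4,2) not in TLB -> MISS, insert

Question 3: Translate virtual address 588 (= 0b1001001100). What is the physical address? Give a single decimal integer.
Answer: 844

Derivation:
vaddr = 588 = 0b1001001100
Split: l1_idx=4, l2_idx=2, offset=12
L1[4] = 2
L2[2][2] = 26
paddr = 26 * 32 + 12 = 844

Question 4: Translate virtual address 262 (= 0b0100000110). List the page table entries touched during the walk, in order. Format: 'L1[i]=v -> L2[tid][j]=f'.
vaddr = 262 = 0b0100000110
Split: l1_idx=2, l2_idx=0, offset=6

Answer: L1[2]=1 -> L2[1][0]=23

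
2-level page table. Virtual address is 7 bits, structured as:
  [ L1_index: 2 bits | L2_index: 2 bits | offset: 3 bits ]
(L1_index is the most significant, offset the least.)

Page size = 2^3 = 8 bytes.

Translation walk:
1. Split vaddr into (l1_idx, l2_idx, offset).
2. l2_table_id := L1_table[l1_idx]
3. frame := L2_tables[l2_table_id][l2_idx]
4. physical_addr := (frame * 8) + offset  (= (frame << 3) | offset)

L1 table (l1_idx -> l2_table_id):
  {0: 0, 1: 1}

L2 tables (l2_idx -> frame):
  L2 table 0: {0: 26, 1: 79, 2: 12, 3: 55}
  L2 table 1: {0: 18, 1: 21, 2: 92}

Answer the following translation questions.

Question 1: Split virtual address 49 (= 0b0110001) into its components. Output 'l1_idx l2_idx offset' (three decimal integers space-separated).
Answer: 1 2 1

Derivation:
vaddr = 49 = 0b0110001
  top 2 bits -> l1_idx = 1
  next 2 bits -> l2_idx = 2
  bottom 3 bits -> offset = 1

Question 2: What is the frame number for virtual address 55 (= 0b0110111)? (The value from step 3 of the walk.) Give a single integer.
vaddr = 55: l1_idx=1, l2_idx=2
L1[1] = 1; L2[1][2] = 92

Answer: 92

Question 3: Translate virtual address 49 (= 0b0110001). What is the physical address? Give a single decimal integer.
vaddr = 49 = 0b0110001
Split: l1_idx=1, l2_idx=2, offset=1
L1[1] = 1
L2[1][2] = 92
paddr = 92 * 8 + 1 = 737

Answer: 737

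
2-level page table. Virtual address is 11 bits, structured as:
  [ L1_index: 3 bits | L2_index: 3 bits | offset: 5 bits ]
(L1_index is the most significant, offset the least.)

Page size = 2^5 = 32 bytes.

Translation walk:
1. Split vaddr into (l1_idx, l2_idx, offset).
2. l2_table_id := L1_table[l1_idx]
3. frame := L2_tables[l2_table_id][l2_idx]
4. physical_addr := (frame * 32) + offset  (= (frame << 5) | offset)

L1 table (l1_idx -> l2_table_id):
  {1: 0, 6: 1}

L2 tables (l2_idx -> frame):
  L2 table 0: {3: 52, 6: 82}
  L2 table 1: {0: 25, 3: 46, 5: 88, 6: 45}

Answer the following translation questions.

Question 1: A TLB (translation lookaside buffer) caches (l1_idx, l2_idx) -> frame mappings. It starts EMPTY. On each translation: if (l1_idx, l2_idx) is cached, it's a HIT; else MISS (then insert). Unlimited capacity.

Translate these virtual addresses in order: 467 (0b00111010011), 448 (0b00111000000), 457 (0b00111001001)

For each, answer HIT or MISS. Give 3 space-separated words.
vaddr=467: (1,6) not in TLB -> MISS, insert
vaddr=448: (1,6) in TLB -> HIT
vaddr=457: (1,6) in TLB -> HIT

Answer: MISS HIT HIT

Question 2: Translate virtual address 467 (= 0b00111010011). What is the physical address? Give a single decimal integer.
Answer: 2643

Derivation:
vaddr = 467 = 0b00111010011
Split: l1_idx=1, l2_idx=6, offset=19
L1[1] = 0
L2[0][6] = 82
paddr = 82 * 32 + 19 = 2643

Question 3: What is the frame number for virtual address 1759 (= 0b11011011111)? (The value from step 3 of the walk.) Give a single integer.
vaddr = 1759: l1_idx=6, l2_idx=6
L1[6] = 1; L2[1][6] = 45

Answer: 45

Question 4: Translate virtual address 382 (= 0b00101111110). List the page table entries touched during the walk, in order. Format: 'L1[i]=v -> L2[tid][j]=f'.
vaddr = 382 = 0b00101111110
Split: l1_idx=1, l2_idx=3, offset=30

Answer: L1[1]=0 -> L2[0][3]=52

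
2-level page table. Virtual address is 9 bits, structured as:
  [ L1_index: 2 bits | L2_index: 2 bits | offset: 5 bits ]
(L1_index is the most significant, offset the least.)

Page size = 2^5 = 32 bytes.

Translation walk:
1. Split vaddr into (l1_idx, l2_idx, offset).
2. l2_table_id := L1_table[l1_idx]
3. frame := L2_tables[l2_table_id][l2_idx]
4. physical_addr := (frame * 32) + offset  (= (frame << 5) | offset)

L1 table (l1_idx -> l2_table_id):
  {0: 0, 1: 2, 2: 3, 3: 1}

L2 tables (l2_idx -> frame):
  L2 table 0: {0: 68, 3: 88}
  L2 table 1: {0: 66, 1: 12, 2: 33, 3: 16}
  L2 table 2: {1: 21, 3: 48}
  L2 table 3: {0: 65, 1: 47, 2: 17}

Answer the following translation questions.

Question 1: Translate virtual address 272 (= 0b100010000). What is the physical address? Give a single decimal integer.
vaddr = 272 = 0b100010000
Split: l1_idx=2, l2_idx=0, offset=16
L1[2] = 3
L2[3][0] = 65
paddr = 65 * 32 + 16 = 2096

Answer: 2096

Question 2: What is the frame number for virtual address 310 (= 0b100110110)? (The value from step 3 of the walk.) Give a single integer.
vaddr = 310: l1_idx=2, l2_idx=1
L1[2] = 3; L2[3][1] = 47

Answer: 47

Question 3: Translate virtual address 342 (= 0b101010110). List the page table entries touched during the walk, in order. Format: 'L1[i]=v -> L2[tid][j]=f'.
vaddr = 342 = 0b101010110
Split: l1_idx=2, l2_idx=2, offset=22

Answer: L1[2]=3 -> L2[3][2]=17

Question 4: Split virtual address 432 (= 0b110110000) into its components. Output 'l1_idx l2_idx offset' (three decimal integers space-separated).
vaddr = 432 = 0b110110000
  top 2 bits -> l1_idx = 3
  next 2 bits -> l2_idx = 1
  bottom 5 bits -> offset = 16

Answer: 3 1 16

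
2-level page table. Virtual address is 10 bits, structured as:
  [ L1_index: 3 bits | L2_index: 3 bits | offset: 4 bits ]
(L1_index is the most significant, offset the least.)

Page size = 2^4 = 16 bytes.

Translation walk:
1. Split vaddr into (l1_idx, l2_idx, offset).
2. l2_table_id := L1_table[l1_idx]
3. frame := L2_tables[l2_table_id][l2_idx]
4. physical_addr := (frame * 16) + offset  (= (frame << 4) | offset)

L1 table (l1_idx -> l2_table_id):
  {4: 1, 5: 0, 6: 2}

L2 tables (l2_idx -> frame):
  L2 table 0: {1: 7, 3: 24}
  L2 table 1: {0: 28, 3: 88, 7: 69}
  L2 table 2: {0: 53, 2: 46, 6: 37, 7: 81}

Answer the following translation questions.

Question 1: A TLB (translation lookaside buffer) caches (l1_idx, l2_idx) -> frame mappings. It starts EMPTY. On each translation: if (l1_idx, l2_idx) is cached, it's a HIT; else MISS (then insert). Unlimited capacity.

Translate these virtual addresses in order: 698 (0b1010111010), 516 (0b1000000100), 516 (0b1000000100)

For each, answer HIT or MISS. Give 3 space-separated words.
vaddr=698: (5,3) not in TLB -> MISS, insert
vaddr=516: (4,0) not in TLB -> MISS, insert
vaddr=516: (4,0) in TLB -> HIT

Answer: MISS MISS HIT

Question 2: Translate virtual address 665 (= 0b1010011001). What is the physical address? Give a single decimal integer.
vaddr = 665 = 0b1010011001
Split: l1_idx=5, l2_idx=1, offset=9
L1[5] = 0
L2[0][1] = 7
paddr = 7 * 16 + 9 = 121

Answer: 121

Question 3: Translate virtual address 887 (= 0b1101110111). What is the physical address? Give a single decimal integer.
Answer: 1303

Derivation:
vaddr = 887 = 0b1101110111
Split: l1_idx=6, l2_idx=7, offset=7
L1[6] = 2
L2[2][7] = 81
paddr = 81 * 16 + 7 = 1303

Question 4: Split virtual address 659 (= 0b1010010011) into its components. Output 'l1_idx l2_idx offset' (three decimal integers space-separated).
vaddr = 659 = 0b1010010011
  top 3 bits -> l1_idx = 5
  next 3 bits -> l2_idx = 1
  bottom 4 bits -> offset = 3

Answer: 5 1 3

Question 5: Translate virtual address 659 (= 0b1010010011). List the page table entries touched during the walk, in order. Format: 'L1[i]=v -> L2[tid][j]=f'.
vaddr = 659 = 0b1010010011
Split: l1_idx=5, l2_idx=1, offset=3

Answer: L1[5]=0 -> L2[0][1]=7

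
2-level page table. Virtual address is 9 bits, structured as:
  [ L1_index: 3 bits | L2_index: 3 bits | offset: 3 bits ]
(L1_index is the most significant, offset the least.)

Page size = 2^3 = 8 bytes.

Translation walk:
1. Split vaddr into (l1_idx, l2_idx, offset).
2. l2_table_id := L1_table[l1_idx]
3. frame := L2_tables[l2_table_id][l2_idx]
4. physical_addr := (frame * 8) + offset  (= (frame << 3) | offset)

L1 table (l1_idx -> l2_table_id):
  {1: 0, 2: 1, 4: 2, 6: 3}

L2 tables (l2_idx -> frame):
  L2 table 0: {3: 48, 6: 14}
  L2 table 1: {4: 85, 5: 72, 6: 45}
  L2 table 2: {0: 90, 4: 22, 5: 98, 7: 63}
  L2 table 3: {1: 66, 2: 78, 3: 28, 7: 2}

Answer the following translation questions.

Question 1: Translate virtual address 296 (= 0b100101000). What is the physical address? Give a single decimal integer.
Answer: 784

Derivation:
vaddr = 296 = 0b100101000
Split: l1_idx=4, l2_idx=5, offset=0
L1[4] = 2
L2[2][5] = 98
paddr = 98 * 8 + 0 = 784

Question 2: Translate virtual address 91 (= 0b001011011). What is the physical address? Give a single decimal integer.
Answer: 387

Derivation:
vaddr = 91 = 0b001011011
Split: l1_idx=1, l2_idx=3, offset=3
L1[1] = 0
L2[0][3] = 48
paddr = 48 * 8 + 3 = 387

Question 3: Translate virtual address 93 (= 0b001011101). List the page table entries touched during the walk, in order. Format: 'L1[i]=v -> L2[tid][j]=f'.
vaddr = 93 = 0b001011101
Split: l1_idx=1, l2_idx=3, offset=5

Answer: L1[1]=0 -> L2[0][3]=48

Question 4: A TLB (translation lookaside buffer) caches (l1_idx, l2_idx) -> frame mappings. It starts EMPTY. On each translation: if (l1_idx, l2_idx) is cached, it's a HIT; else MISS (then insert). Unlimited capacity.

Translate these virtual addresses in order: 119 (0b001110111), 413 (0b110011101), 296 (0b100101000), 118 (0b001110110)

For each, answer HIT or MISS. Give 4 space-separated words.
Answer: MISS MISS MISS HIT

Derivation:
vaddr=119: (1,6) not in TLB -> MISS, insert
vaddr=413: (6,3) not in TLB -> MISS, insert
vaddr=296: (4,5) not in TLB -> MISS, insert
vaddr=118: (1,6) in TLB -> HIT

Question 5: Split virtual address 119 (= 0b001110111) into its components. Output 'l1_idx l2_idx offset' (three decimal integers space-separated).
vaddr = 119 = 0b001110111
  top 3 bits -> l1_idx = 1
  next 3 bits -> l2_idx = 6
  bottom 3 bits -> offset = 7

Answer: 1 6 7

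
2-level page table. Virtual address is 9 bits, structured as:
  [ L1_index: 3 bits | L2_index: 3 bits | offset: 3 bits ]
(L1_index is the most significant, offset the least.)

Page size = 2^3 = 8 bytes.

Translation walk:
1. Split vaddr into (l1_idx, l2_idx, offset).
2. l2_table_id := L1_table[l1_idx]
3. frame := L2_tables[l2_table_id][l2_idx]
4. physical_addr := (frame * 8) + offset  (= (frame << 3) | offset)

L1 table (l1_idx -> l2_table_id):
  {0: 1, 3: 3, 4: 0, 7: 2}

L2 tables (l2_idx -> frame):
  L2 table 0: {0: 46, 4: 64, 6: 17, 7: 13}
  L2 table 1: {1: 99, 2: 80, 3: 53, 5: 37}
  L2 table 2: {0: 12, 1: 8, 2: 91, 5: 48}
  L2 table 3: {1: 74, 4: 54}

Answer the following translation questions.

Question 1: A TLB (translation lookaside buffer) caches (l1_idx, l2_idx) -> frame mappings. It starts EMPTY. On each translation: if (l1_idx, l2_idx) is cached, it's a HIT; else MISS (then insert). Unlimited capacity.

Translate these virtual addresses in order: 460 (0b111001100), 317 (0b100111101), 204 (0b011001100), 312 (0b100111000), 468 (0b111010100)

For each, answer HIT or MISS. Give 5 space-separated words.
vaddr=460: (7,1) not in TLB -> MISS, insert
vaddr=317: (4,7) not in TLB -> MISS, insert
vaddr=204: (3,1) not in TLB -> MISS, insert
vaddr=312: (4,7) in TLB -> HIT
vaddr=468: (7,2) not in TLB -> MISS, insert

Answer: MISS MISS MISS HIT MISS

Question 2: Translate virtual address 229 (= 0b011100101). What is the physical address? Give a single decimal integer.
vaddr = 229 = 0b011100101
Split: l1_idx=3, l2_idx=4, offset=5
L1[3] = 3
L2[3][4] = 54
paddr = 54 * 8 + 5 = 437

Answer: 437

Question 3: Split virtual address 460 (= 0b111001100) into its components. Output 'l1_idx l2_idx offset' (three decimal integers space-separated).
Answer: 7 1 4

Derivation:
vaddr = 460 = 0b111001100
  top 3 bits -> l1_idx = 7
  next 3 bits -> l2_idx = 1
  bottom 3 bits -> offset = 4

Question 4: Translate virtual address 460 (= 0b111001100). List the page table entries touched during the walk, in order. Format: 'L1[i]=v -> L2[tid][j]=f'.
vaddr = 460 = 0b111001100
Split: l1_idx=7, l2_idx=1, offset=4

Answer: L1[7]=2 -> L2[2][1]=8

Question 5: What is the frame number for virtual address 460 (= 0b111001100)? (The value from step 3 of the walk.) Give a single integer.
vaddr = 460: l1_idx=7, l2_idx=1
L1[7] = 2; L2[2][1] = 8

Answer: 8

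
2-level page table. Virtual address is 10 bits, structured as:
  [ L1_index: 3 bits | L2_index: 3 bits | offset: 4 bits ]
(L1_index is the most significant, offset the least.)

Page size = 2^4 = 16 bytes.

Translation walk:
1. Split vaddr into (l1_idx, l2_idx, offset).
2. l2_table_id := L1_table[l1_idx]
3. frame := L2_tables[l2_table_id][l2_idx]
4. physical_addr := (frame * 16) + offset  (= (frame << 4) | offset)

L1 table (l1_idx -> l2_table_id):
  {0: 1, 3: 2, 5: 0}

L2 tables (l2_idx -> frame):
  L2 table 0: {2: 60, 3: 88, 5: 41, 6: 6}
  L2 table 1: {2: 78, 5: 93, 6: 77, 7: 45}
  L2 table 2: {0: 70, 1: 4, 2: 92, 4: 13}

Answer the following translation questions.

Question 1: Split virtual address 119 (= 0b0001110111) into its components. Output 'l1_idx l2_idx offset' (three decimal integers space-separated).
Answer: 0 7 7

Derivation:
vaddr = 119 = 0b0001110111
  top 3 bits -> l1_idx = 0
  next 3 bits -> l2_idx = 7
  bottom 4 bits -> offset = 7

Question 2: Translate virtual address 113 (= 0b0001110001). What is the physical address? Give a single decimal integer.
vaddr = 113 = 0b0001110001
Split: l1_idx=0, l2_idx=7, offset=1
L1[0] = 1
L2[1][7] = 45
paddr = 45 * 16 + 1 = 721

Answer: 721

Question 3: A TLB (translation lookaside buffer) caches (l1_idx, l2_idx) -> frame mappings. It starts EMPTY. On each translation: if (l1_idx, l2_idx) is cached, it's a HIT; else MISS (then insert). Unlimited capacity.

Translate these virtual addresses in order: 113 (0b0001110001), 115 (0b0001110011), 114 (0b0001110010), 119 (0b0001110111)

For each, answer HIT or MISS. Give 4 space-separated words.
vaddr=113: (0,7) not in TLB -> MISS, insert
vaddr=115: (0,7) in TLB -> HIT
vaddr=114: (0,7) in TLB -> HIT
vaddr=119: (0,7) in TLB -> HIT

Answer: MISS HIT HIT HIT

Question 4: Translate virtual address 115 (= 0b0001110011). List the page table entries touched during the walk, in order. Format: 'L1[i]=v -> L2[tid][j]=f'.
Answer: L1[0]=1 -> L2[1][7]=45

Derivation:
vaddr = 115 = 0b0001110011
Split: l1_idx=0, l2_idx=7, offset=3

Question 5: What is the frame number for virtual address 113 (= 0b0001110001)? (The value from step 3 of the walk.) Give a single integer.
vaddr = 113: l1_idx=0, l2_idx=7
L1[0] = 1; L2[1][7] = 45

Answer: 45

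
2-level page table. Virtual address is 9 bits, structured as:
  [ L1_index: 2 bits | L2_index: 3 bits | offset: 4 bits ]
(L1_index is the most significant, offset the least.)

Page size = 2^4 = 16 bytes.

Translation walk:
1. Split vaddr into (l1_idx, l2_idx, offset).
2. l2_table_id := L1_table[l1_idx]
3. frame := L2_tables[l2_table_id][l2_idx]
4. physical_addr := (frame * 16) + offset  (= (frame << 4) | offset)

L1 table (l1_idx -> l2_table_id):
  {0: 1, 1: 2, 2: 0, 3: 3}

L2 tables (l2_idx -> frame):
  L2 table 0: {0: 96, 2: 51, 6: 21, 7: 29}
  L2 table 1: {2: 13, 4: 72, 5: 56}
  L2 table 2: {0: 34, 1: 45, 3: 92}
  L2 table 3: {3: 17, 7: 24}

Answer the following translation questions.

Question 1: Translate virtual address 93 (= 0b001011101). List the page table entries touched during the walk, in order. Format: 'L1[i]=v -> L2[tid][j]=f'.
vaddr = 93 = 0b001011101
Split: l1_idx=0, l2_idx=5, offset=13

Answer: L1[0]=1 -> L2[1][5]=56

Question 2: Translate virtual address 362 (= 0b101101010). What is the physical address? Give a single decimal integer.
vaddr = 362 = 0b101101010
Split: l1_idx=2, l2_idx=6, offset=10
L1[2] = 0
L2[0][6] = 21
paddr = 21 * 16 + 10 = 346

Answer: 346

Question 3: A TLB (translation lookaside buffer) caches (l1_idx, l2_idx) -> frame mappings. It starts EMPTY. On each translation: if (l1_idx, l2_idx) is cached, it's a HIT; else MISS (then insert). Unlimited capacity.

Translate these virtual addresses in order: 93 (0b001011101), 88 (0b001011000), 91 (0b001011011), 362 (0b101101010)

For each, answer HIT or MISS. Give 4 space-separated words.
Answer: MISS HIT HIT MISS

Derivation:
vaddr=93: (0,5) not in TLB -> MISS, insert
vaddr=88: (0,5) in TLB -> HIT
vaddr=91: (0,5) in TLB -> HIT
vaddr=362: (2,6) not in TLB -> MISS, insert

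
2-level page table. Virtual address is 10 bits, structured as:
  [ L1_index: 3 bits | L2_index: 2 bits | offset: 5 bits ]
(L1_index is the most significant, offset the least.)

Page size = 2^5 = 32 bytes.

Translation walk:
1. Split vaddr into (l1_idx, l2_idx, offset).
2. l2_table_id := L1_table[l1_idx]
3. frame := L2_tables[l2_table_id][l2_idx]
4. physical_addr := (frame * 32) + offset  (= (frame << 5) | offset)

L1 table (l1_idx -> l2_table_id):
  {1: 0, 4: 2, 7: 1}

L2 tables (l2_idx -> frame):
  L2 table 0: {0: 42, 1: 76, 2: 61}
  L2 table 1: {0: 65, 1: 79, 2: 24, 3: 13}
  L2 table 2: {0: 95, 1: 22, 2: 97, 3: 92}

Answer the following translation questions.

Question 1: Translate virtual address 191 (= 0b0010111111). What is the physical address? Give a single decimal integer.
Answer: 2463

Derivation:
vaddr = 191 = 0b0010111111
Split: l1_idx=1, l2_idx=1, offset=31
L1[1] = 0
L2[0][1] = 76
paddr = 76 * 32 + 31 = 2463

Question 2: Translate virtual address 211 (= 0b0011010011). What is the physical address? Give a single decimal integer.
Answer: 1971

Derivation:
vaddr = 211 = 0b0011010011
Split: l1_idx=1, l2_idx=2, offset=19
L1[1] = 0
L2[0][2] = 61
paddr = 61 * 32 + 19 = 1971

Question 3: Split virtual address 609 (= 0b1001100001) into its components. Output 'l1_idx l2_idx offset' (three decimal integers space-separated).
vaddr = 609 = 0b1001100001
  top 3 bits -> l1_idx = 4
  next 2 bits -> l2_idx = 3
  bottom 5 bits -> offset = 1

Answer: 4 3 1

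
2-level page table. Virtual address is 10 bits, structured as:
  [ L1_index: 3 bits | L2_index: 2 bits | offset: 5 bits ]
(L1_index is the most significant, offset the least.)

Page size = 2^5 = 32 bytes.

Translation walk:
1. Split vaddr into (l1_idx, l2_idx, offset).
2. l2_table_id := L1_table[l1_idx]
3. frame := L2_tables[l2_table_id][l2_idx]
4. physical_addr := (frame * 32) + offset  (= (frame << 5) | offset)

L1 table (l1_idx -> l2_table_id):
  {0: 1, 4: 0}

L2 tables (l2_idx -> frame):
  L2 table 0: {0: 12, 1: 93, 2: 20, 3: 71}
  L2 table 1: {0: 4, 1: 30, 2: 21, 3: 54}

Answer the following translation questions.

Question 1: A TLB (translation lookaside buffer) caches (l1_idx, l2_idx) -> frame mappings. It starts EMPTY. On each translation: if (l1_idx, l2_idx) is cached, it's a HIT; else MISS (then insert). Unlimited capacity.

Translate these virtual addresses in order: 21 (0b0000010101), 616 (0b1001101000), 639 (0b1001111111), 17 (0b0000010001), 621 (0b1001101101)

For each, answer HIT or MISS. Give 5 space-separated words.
Answer: MISS MISS HIT HIT HIT

Derivation:
vaddr=21: (0,0) not in TLB -> MISS, insert
vaddr=616: (4,3) not in TLB -> MISS, insert
vaddr=639: (4,3) in TLB -> HIT
vaddr=17: (0,0) in TLB -> HIT
vaddr=621: (4,3) in TLB -> HIT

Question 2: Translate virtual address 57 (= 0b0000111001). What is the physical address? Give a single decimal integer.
vaddr = 57 = 0b0000111001
Split: l1_idx=0, l2_idx=1, offset=25
L1[0] = 1
L2[1][1] = 30
paddr = 30 * 32 + 25 = 985

Answer: 985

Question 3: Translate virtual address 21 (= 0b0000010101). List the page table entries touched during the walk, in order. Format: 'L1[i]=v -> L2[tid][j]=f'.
vaddr = 21 = 0b0000010101
Split: l1_idx=0, l2_idx=0, offset=21

Answer: L1[0]=1 -> L2[1][0]=4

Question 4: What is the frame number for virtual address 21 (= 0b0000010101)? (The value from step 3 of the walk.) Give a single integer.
Answer: 4

Derivation:
vaddr = 21: l1_idx=0, l2_idx=0
L1[0] = 1; L2[1][0] = 4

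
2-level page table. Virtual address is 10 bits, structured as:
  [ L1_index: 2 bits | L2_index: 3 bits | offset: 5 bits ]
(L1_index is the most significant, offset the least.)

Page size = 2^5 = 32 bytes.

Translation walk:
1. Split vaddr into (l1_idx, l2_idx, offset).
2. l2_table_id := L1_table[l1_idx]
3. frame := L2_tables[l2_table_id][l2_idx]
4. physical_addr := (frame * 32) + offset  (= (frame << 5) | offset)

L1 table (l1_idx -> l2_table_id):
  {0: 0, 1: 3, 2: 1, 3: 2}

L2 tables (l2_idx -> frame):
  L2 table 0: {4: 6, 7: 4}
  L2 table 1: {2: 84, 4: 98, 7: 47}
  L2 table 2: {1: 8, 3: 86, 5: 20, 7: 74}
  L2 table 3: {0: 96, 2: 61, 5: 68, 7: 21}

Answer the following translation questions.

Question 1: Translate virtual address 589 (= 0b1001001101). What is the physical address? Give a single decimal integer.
Answer: 2701

Derivation:
vaddr = 589 = 0b1001001101
Split: l1_idx=2, l2_idx=2, offset=13
L1[2] = 1
L2[1][2] = 84
paddr = 84 * 32 + 13 = 2701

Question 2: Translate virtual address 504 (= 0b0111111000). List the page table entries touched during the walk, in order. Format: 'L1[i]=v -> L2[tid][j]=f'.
vaddr = 504 = 0b0111111000
Split: l1_idx=1, l2_idx=7, offset=24

Answer: L1[1]=3 -> L2[3][7]=21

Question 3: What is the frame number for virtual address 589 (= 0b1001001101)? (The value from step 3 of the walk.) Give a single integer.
Answer: 84

Derivation:
vaddr = 589: l1_idx=2, l2_idx=2
L1[2] = 1; L2[1][2] = 84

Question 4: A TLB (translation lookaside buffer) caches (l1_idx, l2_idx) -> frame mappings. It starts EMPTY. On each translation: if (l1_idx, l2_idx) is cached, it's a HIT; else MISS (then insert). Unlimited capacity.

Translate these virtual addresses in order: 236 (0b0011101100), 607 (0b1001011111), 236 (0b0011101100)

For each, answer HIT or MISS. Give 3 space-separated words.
Answer: MISS MISS HIT

Derivation:
vaddr=236: (0,7) not in TLB -> MISS, insert
vaddr=607: (2,2) not in TLB -> MISS, insert
vaddr=236: (0,7) in TLB -> HIT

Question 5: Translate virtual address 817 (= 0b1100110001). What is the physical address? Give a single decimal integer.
Answer: 273

Derivation:
vaddr = 817 = 0b1100110001
Split: l1_idx=3, l2_idx=1, offset=17
L1[3] = 2
L2[2][1] = 8
paddr = 8 * 32 + 17 = 273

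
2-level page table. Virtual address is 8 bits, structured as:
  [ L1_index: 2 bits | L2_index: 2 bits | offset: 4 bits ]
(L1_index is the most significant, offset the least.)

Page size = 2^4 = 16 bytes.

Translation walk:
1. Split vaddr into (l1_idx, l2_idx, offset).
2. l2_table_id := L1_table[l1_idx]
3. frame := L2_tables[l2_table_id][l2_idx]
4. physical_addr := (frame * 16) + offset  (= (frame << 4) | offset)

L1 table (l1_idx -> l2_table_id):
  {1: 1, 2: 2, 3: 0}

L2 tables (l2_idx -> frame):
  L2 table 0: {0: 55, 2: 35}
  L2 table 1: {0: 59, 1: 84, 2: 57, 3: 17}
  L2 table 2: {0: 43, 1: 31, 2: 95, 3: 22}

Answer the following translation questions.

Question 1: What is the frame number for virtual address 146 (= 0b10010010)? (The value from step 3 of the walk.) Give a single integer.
vaddr = 146: l1_idx=2, l2_idx=1
L1[2] = 2; L2[2][1] = 31

Answer: 31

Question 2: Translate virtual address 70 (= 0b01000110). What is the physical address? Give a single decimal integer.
Answer: 950

Derivation:
vaddr = 70 = 0b01000110
Split: l1_idx=1, l2_idx=0, offset=6
L1[1] = 1
L2[1][0] = 59
paddr = 59 * 16 + 6 = 950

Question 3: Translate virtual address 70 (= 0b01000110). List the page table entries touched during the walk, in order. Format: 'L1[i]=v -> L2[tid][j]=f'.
Answer: L1[1]=1 -> L2[1][0]=59

Derivation:
vaddr = 70 = 0b01000110
Split: l1_idx=1, l2_idx=0, offset=6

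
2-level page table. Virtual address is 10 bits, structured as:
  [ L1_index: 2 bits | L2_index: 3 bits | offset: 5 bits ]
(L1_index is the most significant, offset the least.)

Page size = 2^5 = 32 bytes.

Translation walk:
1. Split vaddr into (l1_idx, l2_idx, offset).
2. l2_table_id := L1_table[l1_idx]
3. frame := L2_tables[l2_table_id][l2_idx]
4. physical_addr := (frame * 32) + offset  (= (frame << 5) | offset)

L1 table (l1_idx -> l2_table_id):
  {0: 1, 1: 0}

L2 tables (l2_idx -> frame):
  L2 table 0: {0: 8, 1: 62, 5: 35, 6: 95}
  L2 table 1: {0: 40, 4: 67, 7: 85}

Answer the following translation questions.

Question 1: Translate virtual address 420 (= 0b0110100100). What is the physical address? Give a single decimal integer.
vaddr = 420 = 0b0110100100
Split: l1_idx=1, l2_idx=5, offset=4
L1[1] = 0
L2[0][5] = 35
paddr = 35 * 32 + 4 = 1124

Answer: 1124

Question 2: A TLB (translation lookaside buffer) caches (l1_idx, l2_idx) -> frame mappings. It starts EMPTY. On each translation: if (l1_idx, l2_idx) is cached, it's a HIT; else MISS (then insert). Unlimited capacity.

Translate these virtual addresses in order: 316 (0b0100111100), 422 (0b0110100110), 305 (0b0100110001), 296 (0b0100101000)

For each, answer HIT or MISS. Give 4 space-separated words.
vaddr=316: (1,1) not in TLB -> MISS, insert
vaddr=422: (1,5) not in TLB -> MISS, insert
vaddr=305: (1,1) in TLB -> HIT
vaddr=296: (1,1) in TLB -> HIT

Answer: MISS MISS HIT HIT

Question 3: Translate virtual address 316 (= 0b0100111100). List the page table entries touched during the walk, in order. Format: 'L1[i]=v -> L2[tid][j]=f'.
vaddr = 316 = 0b0100111100
Split: l1_idx=1, l2_idx=1, offset=28

Answer: L1[1]=0 -> L2[0][1]=62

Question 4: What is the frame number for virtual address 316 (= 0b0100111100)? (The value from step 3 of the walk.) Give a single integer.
vaddr = 316: l1_idx=1, l2_idx=1
L1[1] = 0; L2[0][1] = 62

Answer: 62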